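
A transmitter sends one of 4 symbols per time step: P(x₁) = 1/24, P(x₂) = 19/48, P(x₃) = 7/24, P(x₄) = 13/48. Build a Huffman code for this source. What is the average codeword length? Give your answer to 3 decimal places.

1.917 bits/symbol

Repeatedly combine the two least-probable nodes; the expected code length is the sum of the merged weights.
merge 1/24 + 13/48 → 5/16
merge 7/24 + 5/16 → 29/48
merge 19/48 + 29/48 → 1
L = 5/16 + 29/48 + 1 = 23/12 ≈ 1.917 bits/symbol.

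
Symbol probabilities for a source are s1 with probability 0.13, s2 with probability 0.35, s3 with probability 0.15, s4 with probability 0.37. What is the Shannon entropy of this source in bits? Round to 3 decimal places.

1.854 bits

H = −Σ pᵢ log₂ pᵢ.
−0.13·log₂(0.13) = 0.3826
−0.35·log₂(0.35) = 0.5301
−0.15·log₂(0.15) = 0.4105
−0.37·log₂(0.37) = 0.5307
Sum ≈ 1.8540 → 1.854 bits.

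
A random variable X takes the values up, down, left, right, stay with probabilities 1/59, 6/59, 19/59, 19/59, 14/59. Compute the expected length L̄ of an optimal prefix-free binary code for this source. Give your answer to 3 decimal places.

2.119 bits/symbol

Repeatedly combine the two least-probable nodes; the expected code length is the sum of the merged weights.
merge 1/59 + 6/59 → 7/59
merge 7/59 + 14/59 → 21/59
merge 19/59 + 19/59 → 38/59
merge 21/59 + 38/59 → 1
L = 7/59 + 21/59 + 38/59 + 1 = 125/59 ≈ 2.119 bits/symbol.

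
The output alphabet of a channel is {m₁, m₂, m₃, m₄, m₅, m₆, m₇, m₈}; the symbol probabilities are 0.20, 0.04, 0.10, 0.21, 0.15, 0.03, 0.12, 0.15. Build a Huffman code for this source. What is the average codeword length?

Repeatedly combine the two least-probable nodes; the expected code length is the sum of the merged weights.
merge 3/100 + 1/25 → 7/100
merge 7/100 + 1/10 → 17/100
merge 3/25 + 3/20 → 27/100
merge 3/20 + 17/100 → 8/25
merge 1/5 + 21/100 → 41/100
merge 27/100 + 8/25 → 59/100
merge 41/100 + 59/100 → 1
L = 7/100 + 17/100 + 27/100 + 8/25 + 41/100 + 59/100 + 1 = 283/100 = 2.83 bits/symbol.

2.83 bits/symbol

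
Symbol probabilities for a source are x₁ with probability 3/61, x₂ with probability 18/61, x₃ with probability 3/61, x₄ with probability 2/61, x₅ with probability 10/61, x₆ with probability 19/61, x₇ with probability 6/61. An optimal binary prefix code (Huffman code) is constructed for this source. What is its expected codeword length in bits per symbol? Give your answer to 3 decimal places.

2.443 bits/symbol

Repeatedly combine the two least-probable nodes; the expected code length is the sum of the merged weights.
merge 2/61 + 3/61 → 5/61
merge 3/61 + 5/61 → 8/61
merge 6/61 + 8/61 → 14/61
merge 10/61 + 14/61 → 24/61
merge 18/61 + 19/61 → 37/61
merge 24/61 + 37/61 → 1
L = 5/61 + 8/61 + 14/61 + 24/61 + 37/61 + 1 = 149/61 ≈ 2.443 bits/symbol.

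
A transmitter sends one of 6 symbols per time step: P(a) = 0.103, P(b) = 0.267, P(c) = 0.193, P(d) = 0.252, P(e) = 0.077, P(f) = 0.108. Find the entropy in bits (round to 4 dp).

H = −Σ pᵢ log₂ pᵢ.
−0.103·log₂(0.103) = 0.3378
−0.267·log₂(0.267) = 0.5087
−0.193·log₂(0.193) = 0.4581
−0.252·log₂(0.252) = 0.5011
−0.077·log₂(0.077) = 0.2848
−0.108·log₂(0.108) = 0.3468
Sum ≈ 2.4372 → 2.4372 bits.

2.4372 bits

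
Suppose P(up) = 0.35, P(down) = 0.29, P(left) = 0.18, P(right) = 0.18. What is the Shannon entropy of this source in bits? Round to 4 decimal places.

1.9386 bits

H = −Σ pᵢ log₂ pᵢ.
−0.35·log₂(0.35) = 0.5301
−0.29·log₂(0.29) = 0.5179
−0.18·log₂(0.18) = 0.4453
−0.18·log₂(0.18) = 0.4453
Sum ≈ 1.9386 → 1.9386 bits.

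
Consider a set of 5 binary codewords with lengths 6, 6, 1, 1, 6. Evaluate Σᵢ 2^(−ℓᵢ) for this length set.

1.046875

With common denominator 2^6 = 64: Σ 2^(−ℓᵢ) = 1/64 + 1/64 + 32/64 + 32/64 + 1/64 = 67/64 = 1.046875.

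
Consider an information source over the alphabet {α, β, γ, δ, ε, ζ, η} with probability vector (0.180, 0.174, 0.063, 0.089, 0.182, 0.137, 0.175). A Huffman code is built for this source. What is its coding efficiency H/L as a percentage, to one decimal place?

Entropy H = −Σ p log₂ p ≈ 2.7265 bits.
Huffman merges: 63/1000+89/1000→19/125; 137/1000+19/125→289/1000; 87/500+7/40→349/1000; 9/50+91/500→181/500; 289/1000+349/1000→319/500; 181/500+319/500→1. L = 279/100 ≈ 2.7900.
Efficiency = H/L = 2.7265/2.7900 = 97.7%.

97.7%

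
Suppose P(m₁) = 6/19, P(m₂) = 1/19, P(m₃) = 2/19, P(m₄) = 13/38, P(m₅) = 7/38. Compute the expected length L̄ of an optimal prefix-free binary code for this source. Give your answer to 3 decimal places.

2.158 bits/symbol

Repeatedly combine the two least-probable nodes; the expected code length is the sum of the merged weights.
merge 1/19 + 2/19 → 3/19
merge 3/19 + 7/38 → 13/38
merge 6/19 + 13/38 → 25/38
merge 13/38 + 25/38 → 1
L = 3/19 + 13/38 + 25/38 + 1 = 41/19 ≈ 2.158 bits/symbol.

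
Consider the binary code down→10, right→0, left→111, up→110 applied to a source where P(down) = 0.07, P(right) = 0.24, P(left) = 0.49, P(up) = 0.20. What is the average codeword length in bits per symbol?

2.45 bits/symbol

L̄ = Σ pᵢ·ℓᵢ = 0.07·2 + 0.24·1 + 0.49·3 + 0.20·3 = 2.45 bits/symbol.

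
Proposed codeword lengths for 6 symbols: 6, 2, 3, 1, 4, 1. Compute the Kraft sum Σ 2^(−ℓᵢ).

With common denominator 2^6 = 64: Σ 2^(−ℓᵢ) = 1/64 + 16/64 + 8/64 + 32/64 + 4/64 + 32/64 = 93/64 = 1.453125.

1.453125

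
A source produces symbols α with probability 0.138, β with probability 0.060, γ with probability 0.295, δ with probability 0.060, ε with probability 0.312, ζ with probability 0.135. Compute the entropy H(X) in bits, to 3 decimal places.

H = −Σ pᵢ log₂ pᵢ.
−0.138·log₂(0.138) = 0.3943
−0.060·log₂(0.060) = 0.2435
−0.295·log₂(0.295) = 0.5196
−0.060·log₂(0.060) = 0.2435
−0.312·log₂(0.312) = 0.5243
−0.135·log₂(0.135) = 0.3900
Sum ≈ 2.3152 → 2.315 bits.

2.315 bits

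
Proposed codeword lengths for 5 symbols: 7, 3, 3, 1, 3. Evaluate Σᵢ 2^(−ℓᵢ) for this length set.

With common denominator 2^7 = 128: Σ 2^(−ℓᵢ) = 1/128 + 16/128 + 16/128 + 64/128 + 16/128 = 113/128 = 0.8828125.

0.8828125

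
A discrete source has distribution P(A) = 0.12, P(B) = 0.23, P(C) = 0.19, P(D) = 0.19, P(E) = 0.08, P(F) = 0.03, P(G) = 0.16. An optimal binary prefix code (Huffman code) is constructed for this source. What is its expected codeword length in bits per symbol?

2.69 bits/symbol

Repeatedly combine the two least-probable nodes; the expected code length is the sum of the merged weights.
merge 3/100 + 2/25 → 11/100
merge 11/100 + 3/25 → 23/100
merge 4/25 + 19/100 → 7/20
merge 19/100 + 23/100 → 21/50
merge 23/100 + 7/20 → 29/50
merge 21/50 + 29/50 → 1
L = 11/100 + 23/100 + 7/20 + 21/50 + 29/50 + 1 = 269/100 = 2.69 bits/symbol.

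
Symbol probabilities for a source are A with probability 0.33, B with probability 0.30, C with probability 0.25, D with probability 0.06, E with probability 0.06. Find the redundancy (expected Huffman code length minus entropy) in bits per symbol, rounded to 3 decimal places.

Entropy H = −Σ p log₂ p ≈ 2.0360 bits.
Huffman merges: 3/50+3/50→3/25; 3/25+1/4→37/100; 3/10+33/100→63/100; 37/100+63/100→1. L = 53/25 ≈ 2.1200.
L − H = 2.1200 − 2.0360 = 0.084 bits.

0.084 bits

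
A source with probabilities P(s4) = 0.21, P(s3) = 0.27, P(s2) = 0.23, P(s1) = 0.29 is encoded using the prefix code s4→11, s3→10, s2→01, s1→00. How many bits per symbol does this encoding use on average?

L̄ = Σ pᵢ·ℓᵢ = 0.21·2 + 0.27·2 + 0.23·2 + 0.29·2 = 2 bits/symbol.

2 bits/symbol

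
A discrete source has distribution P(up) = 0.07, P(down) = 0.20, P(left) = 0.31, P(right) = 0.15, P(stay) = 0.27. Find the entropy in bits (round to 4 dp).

2.1773 bits

H = −Σ pᵢ log₂ pᵢ.
−0.07·log₂(0.07) = 0.2686
−0.20·log₂(0.20) = 0.4644
−0.31·log₂(0.31) = 0.5238
−0.15·log₂(0.15) = 0.4105
−0.27·log₂(0.27) = 0.5100
Sum ≈ 2.1773 → 2.1773 bits.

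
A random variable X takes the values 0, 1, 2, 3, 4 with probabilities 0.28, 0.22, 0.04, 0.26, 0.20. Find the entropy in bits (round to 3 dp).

2.150 bits

H = −Σ pᵢ log₂ pᵢ.
−0.28·log₂(0.28) = 0.5142
−0.22·log₂(0.22) = 0.4806
−0.04·log₂(0.04) = 0.1858
−0.26·log₂(0.26) = 0.5053
−0.20·log₂(0.20) = 0.4644
Sum ≈ 2.1502 → 2.150 bits.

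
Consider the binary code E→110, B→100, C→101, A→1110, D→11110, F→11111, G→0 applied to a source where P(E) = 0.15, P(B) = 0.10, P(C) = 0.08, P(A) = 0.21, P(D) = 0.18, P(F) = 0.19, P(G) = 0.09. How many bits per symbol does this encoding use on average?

L̄ = Σ pᵢ·ℓᵢ = 0.15·3 + 0.10·3 + 0.08·3 + 0.21·4 + 0.18·5 + 0.19·5 + 0.09·1 = 3.77 bits/symbol.

3.77 bits/symbol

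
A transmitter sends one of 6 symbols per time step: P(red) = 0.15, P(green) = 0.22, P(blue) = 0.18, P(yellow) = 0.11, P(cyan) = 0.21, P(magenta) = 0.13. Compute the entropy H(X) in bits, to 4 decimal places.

2.5422 bits

H = −Σ pᵢ log₂ pᵢ.
−0.15·log₂(0.15) = 0.4105
−0.22·log₂(0.22) = 0.4806
−0.18·log₂(0.18) = 0.4453
−0.11·log₂(0.11) = 0.3503
−0.21·log₂(0.21) = 0.4728
−0.13·log₂(0.13) = 0.3826
Sum ≈ 2.5422 → 2.5422 bits.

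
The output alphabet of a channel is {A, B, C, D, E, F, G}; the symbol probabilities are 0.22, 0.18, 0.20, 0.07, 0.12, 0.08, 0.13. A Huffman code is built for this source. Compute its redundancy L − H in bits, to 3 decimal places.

Entropy H = −Σ p log₂ p ≈ 2.7000 bits.
Huffman merges: 7/100+2/25→3/20; 3/25+13/100→1/4; 3/20+9/50→33/100; 1/5+11/50→21/50; 1/4+33/100→29/50; 21/50+29/50→1. L = 273/100 ≈ 2.7300.
L − H = 2.7300 − 2.7000 = 0.030 bits.

0.030 bits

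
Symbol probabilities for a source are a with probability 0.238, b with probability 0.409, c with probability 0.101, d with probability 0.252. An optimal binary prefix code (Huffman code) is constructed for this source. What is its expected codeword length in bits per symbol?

1.93 bits/symbol

Repeatedly combine the two least-probable nodes; the expected code length is the sum of the merged weights.
merge 101/1000 + 119/500 → 339/1000
merge 63/250 + 339/1000 → 591/1000
merge 409/1000 + 591/1000 → 1
L = 339/1000 + 591/1000 + 1 = 193/100 = 1.93 bits/symbol.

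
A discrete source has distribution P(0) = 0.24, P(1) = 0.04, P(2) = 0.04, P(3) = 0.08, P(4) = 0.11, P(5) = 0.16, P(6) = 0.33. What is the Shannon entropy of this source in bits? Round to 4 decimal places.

2.4583 bits

H = −Σ pᵢ log₂ pᵢ.
−0.24·log₂(0.24) = 0.4941
−0.04·log₂(0.04) = 0.1858
−0.04·log₂(0.04) = 0.1858
−0.08·log₂(0.08) = 0.2915
−0.11·log₂(0.11) = 0.3503
−0.16·log₂(0.16) = 0.4230
−0.33·log₂(0.33) = 0.5278
Sum ≈ 2.4583 → 2.4583 bits.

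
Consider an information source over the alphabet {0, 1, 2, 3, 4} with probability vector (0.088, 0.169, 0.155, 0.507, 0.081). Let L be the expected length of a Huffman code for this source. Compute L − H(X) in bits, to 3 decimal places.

0.037 bits

Entropy H = −Σ p log₂ p ≈ 1.9495 bits.
Huffman merges: 81/1000+11/125→169/1000; 31/200+169/1000→81/250; 169/1000+81/250→493/1000; 493/1000+507/1000→1. L = 993/500 ≈ 1.9860.
L − H = 1.9860 − 1.9495 = 0.037 bits.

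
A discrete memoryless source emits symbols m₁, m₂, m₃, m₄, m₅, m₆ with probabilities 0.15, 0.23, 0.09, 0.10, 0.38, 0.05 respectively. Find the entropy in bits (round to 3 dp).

H = −Σ pᵢ log₂ pᵢ.
−0.15·log₂(0.15) = 0.4105
−0.23·log₂(0.23) = 0.4877
−0.09·log₂(0.09) = 0.3127
−0.10·log₂(0.10) = 0.3322
−0.38·log₂(0.38) = 0.5305
−0.05·log₂(0.05) = 0.2161
Sum ≈ 2.2896 → 2.290 bits.

2.290 bits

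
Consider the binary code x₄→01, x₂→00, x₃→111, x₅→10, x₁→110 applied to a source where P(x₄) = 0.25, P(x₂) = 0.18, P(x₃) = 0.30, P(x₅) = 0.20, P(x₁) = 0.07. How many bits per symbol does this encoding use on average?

L̄ = Σ pᵢ·ℓᵢ = 0.25·2 + 0.18·2 + 0.30·3 + 0.20·2 + 0.07·3 = 2.37 bits/symbol.

2.37 bits/symbol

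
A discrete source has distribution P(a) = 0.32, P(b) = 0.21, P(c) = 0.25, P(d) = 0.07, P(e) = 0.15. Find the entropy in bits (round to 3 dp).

2.178 bits

H = −Σ pᵢ log₂ pᵢ.
−0.32·log₂(0.32) = 0.5260
−0.21·log₂(0.21) = 0.4728
−0.25·log₂(0.25) = 0.5000
−0.07·log₂(0.07) = 0.2686
−0.15·log₂(0.15) = 0.4105
Sum ≈ 2.1780 → 2.178 bits.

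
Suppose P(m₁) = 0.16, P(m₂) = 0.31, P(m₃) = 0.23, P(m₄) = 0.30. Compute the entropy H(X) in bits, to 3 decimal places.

1.956 bits

H = −Σ pᵢ log₂ pᵢ.
−0.16·log₂(0.16) = 0.4230
−0.31·log₂(0.31) = 0.5238
−0.23·log₂(0.23) = 0.4877
−0.30·log₂(0.30) = 0.5211
Sum ≈ 1.9556 → 1.956 bits.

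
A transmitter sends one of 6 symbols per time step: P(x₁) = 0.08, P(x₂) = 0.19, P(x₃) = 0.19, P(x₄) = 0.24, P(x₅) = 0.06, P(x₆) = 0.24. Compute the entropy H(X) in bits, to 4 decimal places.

H = −Σ pᵢ log₂ pᵢ.
−0.08·log₂(0.08) = 0.2915
−0.19·log₂(0.19) = 0.4552
−0.19·log₂(0.19) = 0.4552
−0.24·log₂(0.24) = 0.4941
−0.06·log₂(0.06) = 0.2435
−0.24·log₂(0.24) = 0.4941
Sum ≈ 2.4338 → 2.4338 bits.

2.4338 bits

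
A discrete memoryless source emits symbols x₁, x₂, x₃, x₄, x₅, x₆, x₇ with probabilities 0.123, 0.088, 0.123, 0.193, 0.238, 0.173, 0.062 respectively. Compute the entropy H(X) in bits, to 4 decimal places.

H = −Σ pᵢ log₂ pᵢ.
−0.123·log₂(0.123) = 0.3719
−0.088·log₂(0.088) = 0.3086
−0.123·log₂(0.123) = 0.3719
−0.193·log₂(0.193) = 0.4581
−0.238·log₂(0.238) = 0.4929
−0.173·log₂(0.173) = 0.4379
−0.062·log₂(0.062) = 0.2487
Sum ≈ 2.6898 → 2.6898 bits.

2.6898 bits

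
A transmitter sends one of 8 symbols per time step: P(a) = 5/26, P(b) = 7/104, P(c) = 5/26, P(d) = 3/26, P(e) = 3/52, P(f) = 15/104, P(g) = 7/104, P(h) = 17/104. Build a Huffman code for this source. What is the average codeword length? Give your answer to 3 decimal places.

2.923 bits/symbol

Repeatedly combine the two least-probable nodes; the expected code length is the sum of the merged weights.
merge 3/52 + 7/104 → 1/8
merge 7/104 + 3/26 → 19/104
merge 1/8 + 15/104 → 7/26
merge 17/104 + 19/104 → 9/26
merge 5/26 + 5/26 → 5/13
merge 7/26 + 9/26 → 8/13
merge 5/13 + 8/13 → 1
L = 1/8 + 19/104 + 7/26 + 9/26 + 5/13 + 8/13 + 1 = 38/13 ≈ 2.923 bits/symbol.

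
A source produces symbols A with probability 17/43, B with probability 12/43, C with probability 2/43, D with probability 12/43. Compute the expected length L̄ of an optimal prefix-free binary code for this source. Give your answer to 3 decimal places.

1.930 bits/symbol

Repeatedly combine the two least-probable nodes; the expected code length is the sum of the merged weights.
merge 2/43 + 12/43 → 14/43
merge 12/43 + 14/43 → 26/43
merge 17/43 + 26/43 → 1
L = 14/43 + 26/43 + 1 = 83/43 ≈ 1.930 bits/symbol.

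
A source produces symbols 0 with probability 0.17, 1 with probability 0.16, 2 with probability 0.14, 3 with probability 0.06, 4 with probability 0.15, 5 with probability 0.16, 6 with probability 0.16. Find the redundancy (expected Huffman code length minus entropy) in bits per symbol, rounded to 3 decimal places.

Entropy H = −Σ p log₂ p ≈ 2.7548 bits.
Huffman merges: 3/50+7/50→1/5; 3/20+4/25→31/100; 4/25+4/25→8/25; 17/100+1/5→37/100; 31/100+8/25→63/100; 37/100+63/100→1. L = 283/100 ≈ 2.8300.
L − H = 2.8300 − 2.7548 = 0.075 bits.

0.075 bits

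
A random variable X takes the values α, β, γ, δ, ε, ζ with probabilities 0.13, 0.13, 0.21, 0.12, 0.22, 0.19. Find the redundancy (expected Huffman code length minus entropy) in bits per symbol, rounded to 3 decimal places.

Entropy H = −Σ p log₂ p ≈ 2.5410 bits.
Huffman merges: 3/25+13/100→1/4; 13/100+19/100→8/25; 21/100+11/50→43/100; 1/4+8/25→57/100; 43/100+57/100→1. L = 257/100 ≈ 2.5700.
L − H = 2.5700 − 2.5410 = 0.029 bits.

0.029 bits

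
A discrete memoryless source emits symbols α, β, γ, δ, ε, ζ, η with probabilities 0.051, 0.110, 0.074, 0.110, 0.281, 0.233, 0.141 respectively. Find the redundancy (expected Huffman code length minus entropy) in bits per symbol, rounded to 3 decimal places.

Entropy H = −Σ p log₂ p ≈ 2.6003 bits.
Huffman merges: 51/1000+37/500→1/8; 11/100+11/100→11/50; 1/8+141/1000→133/500; 11/50+233/1000→453/1000; 133/500+281/1000→547/1000; 453/1000+547/1000→1. L = 2611/1000 ≈ 2.6110.
L − H = 2.6110 − 2.6003 = 0.011 bits.

0.011 bits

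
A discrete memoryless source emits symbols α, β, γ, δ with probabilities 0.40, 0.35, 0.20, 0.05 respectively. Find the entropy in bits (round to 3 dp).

1.739 bits

H = −Σ pᵢ log₂ pᵢ.
−0.40·log₂(0.40) = 0.5288
−0.35·log₂(0.35) = 0.5301
−0.20·log₂(0.20) = 0.4644
−0.05·log₂(0.05) = 0.2161
Sum ≈ 1.7394 → 1.739 bits.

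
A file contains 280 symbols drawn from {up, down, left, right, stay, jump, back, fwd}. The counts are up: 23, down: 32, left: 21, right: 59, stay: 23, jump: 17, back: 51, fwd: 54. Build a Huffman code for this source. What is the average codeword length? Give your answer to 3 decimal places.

Probabilities are the counts divided by 280.
Repeatedly combine the two least-probable nodes; the expected code length is the sum of the merged weights.
merge 17/280 + 3/40 → 19/140
merge 23/280 + 23/280 → 23/140
merge 4/35 + 19/140 → 1/4
merge 23/140 + 51/280 → 97/280
merge 27/140 + 59/280 → 113/280
merge 1/4 + 97/280 → 167/280
merge 113/280 + 167/280 → 1
L = 19/140 + 23/140 + 1/4 + 97/280 + 113/280 + 167/280 + 1 = 811/280 ≈ 2.896 bits/symbol.

2.896 bits/symbol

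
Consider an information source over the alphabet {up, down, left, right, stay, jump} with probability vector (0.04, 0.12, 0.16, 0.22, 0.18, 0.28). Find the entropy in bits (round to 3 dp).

H = −Σ pᵢ log₂ pᵢ.
−0.04·log₂(0.04) = 0.1858
−0.12·log₂(0.12) = 0.3671
−0.16·log₂(0.16) = 0.4230
−0.22·log₂(0.22) = 0.4806
−0.18·log₂(0.18) = 0.4453
−0.28·log₂(0.28) = 0.5142
Sum ≈ 2.4159 → 2.416 bits.

2.416 bits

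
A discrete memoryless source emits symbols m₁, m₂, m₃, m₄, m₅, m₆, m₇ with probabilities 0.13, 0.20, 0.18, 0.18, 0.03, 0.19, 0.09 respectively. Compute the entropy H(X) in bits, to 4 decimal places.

2.6573 bits

H = −Σ pᵢ log₂ pᵢ.
−0.13·log₂(0.13) = 0.3826
−0.20·log₂(0.20) = 0.4644
−0.18·log₂(0.18) = 0.4453
−0.18·log₂(0.18) = 0.4453
−0.03·log₂(0.03) = 0.1518
−0.19·log₂(0.19) = 0.4552
−0.09·log₂(0.09) = 0.3127
Sum ≈ 2.6573 → 2.6573 bits.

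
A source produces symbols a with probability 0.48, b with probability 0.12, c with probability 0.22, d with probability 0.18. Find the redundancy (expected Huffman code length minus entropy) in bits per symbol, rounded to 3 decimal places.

Entropy H = −Σ p log₂ p ≈ 1.8012 bits.
Huffman merges: 3/25+9/50→3/10; 11/50+3/10→13/25; 12/25+13/25→1. L = 91/50 ≈ 1.8200.
L − H = 1.8200 − 1.8012 = 0.019 bits.

0.019 bits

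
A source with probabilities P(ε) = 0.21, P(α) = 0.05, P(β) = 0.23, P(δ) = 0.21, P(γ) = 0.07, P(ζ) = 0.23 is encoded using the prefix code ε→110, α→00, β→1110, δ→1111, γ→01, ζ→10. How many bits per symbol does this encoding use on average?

L̄ = Σ pᵢ·ℓᵢ = 0.21·3 + 0.05·2 + 0.23·4 + 0.21·4 + 0.07·2 + 0.23·2 = 3.09 bits/symbol.

3.09 bits/symbol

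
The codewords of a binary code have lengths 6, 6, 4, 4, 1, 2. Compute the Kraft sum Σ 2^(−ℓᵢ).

0.90625

With common denominator 2^6 = 64: Σ 2^(−ℓᵢ) = 1/64 + 1/64 + 4/64 + 4/64 + 32/64 + 16/64 = 58/64 = 0.90625.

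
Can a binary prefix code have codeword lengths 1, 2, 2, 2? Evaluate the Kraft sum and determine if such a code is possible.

1.25; no

With common denominator 2^2 = 4: Σ 2^(−ℓᵢ) = 2/4 + 1/4 + 1/4 + 1/4 = 5/4 = 1.25.
Kraft's inequality requires Σ ≤ 1; here Σ = 1.25 > 1, so no such prefix code exists.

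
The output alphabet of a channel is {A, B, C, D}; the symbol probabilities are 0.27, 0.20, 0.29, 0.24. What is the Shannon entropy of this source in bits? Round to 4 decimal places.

1.9864 bits

H = −Σ pᵢ log₂ pᵢ.
−0.27·log₂(0.27) = 0.5100
−0.20·log₂(0.20) = 0.4644
−0.29·log₂(0.29) = 0.5179
−0.24·log₂(0.24) = 0.4941
Sum ≈ 1.9864 → 1.9864 bits.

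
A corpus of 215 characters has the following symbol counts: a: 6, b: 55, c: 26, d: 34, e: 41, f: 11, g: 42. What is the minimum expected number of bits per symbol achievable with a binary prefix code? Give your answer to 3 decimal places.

2.628 bits/symbol

Probabilities are the counts divided by 215.
Repeatedly combine the two least-probable nodes; the expected code length is the sum of the merged weights.
merge 6/215 + 11/215 → 17/215
merge 17/215 + 26/215 → 1/5
merge 34/215 + 41/215 → 15/43
merge 42/215 + 1/5 → 17/43
merge 11/43 + 15/43 → 26/43
merge 17/43 + 26/43 → 1
L = 17/215 + 1/5 + 15/43 + 17/43 + 26/43 + 1 = 113/43 ≈ 2.628 bits/symbol.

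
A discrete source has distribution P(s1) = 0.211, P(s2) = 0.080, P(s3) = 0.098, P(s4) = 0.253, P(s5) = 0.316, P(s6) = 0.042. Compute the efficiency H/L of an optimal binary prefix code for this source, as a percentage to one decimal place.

98.7%

Entropy H = −Σ p log₂ p ≈ 2.3125 bits.
Huffman merges: 21/500+2/25→61/500; 49/500+61/500→11/50; 211/1000+11/50→431/1000; 253/1000+79/250→569/1000; 431/1000+569/1000→1. L = 1171/500 ≈ 2.3420.
Efficiency = H/L = 2.3125/2.3420 = 98.7%.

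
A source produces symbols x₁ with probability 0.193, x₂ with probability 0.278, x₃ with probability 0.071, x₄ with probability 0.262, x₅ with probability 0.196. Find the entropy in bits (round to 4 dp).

H = −Σ pᵢ log₂ pᵢ.
−0.193·log₂(0.193) = 0.4581
−0.278·log₂(0.278) = 0.5134
−0.071·log₂(0.071) = 0.2709
−0.262·log₂(0.262) = 0.5063
−0.196·log₂(0.196) = 0.4608
Sum ≈ 2.2095 → 2.2095 bits.

2.2095 bits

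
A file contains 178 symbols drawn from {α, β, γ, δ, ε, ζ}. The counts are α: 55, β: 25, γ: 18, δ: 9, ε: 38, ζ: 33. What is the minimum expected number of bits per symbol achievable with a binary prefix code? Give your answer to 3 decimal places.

2.444 bits/symbol

Probabilities are the counts divided by 178.
Repeatedly combine the two least-probable nodes; the expected code length is the sum of the merged weights.
merge 9/178 + 9/89 → 27/178
merge 25/178 + 27/178 → 26/89
merge 33/178 + 19/89 → 71/178
merge 26/89 + 55/178 → 107/178
merge 71/178 + 107/178 → 1
L = 27/178 + 26/89 + 71/178 + 107/178 + 1 = 435/178 ≈ 2.444 bits/symbol.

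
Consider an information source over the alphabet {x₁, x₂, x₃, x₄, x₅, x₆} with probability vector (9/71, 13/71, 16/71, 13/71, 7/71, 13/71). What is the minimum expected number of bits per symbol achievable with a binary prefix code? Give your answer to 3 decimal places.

2.592 bits/symbol

Repeatedly combine the two least-probable nodes; the expected code length is the sum of the merged weights.
merge 7/71 + 9/71 → 16/71
merge 13/71 + 13/71 → 26/71
merge 13/71 + 16/71 → 29/71
merge 16/71 + 26/71 → 42/71
merge 29/71 + 42/71 → 1
L = 16/71 + 26/71 + 29/71 + 42/71 + 1 = 184/71 ≈ 2.592 bits/symbol.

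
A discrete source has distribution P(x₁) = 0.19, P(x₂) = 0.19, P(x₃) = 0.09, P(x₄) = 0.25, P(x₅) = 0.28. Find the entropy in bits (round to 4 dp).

H = −Σ pᵢ log₂ pᵢ.
−0.19·log₂(0.19) = 0.4552
−0.19·log₂(0.19) = 0.4552
−0.09·log₂(0.09) = 0.3127
−0.25·log₂(0.25) = 0.5000
−0.28·log₂(0.28) = 0.5142
Sum ≈ 2.2373 → 2.2373 bits.

2.2373 bits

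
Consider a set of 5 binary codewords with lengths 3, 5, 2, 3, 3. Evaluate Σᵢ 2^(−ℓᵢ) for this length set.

0.65625

With common denominator 2^5 = 32: Σ 2^(−ℓᵢ) = 4/32 + 1/32 + 8/32 + 4/32 + 4/32 = 21/32 = 0.65625.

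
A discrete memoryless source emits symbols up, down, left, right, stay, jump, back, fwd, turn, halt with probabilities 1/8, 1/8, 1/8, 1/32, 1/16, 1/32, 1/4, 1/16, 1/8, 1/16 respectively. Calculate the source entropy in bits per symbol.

Each probability is a power of 1/2, so log₂(1/p) is an integer.
H = Σ p·log₂(1/p) = 1/8·3 + 1/8·3 + 1/8·3 + 1/32·5 + 1/16·4 + 1/32·5 + 1/4·2 + 1/16·4 + 1/8·3 + 1/16·4 = 3.0625 bits.

3.0625 bits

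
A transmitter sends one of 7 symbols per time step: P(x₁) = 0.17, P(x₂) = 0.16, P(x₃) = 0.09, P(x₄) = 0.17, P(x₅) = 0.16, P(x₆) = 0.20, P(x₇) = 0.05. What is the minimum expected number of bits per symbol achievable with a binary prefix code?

Repeatedly combine the two least-probable nodes; the expected code length is the sum of the merged weights.
merge 1/20 + 9/100 → 7/50
merge 7/50 + 4/25 → 3/10
merge 4/25 + 17/100 → 33/100
merge 17/100 + 1/5 → 37/100
merge 3/10 + 33/100 → 63/100
merge 37/100 + 63/100 → 1
L = 7/50 + 3/10 + 33/100 + 37/100 + 63/100 + 1 = 277/100 = 2.77 bits/symbol.

2.77 bits/symbol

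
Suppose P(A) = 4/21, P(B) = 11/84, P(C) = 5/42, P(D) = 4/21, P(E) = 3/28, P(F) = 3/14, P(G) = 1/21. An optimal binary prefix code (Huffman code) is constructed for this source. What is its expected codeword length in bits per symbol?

2.75 bits/symbol

Repeatedly combine the two least-probable nodes; the expected code length is the sum of the merged weights.
merge 1/21 + 3/28 → 13/84
merge 5/42 + 11/84 → 1/4
merge 13/84 + 4/21 → 29/84
merge 4/21 + 3/14 → 17/42
merge 1/4 + 29/84 → 25/42
merge 17/42 + 25/42 → 1
L = 13/84 + 1/4 + 29/84 + 17/42 + 25/42 + 1 = 11/4 = 2.75 bits/symbol.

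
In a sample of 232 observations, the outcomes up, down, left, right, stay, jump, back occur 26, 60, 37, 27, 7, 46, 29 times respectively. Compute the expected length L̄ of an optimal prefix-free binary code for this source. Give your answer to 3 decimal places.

Probabilities are the counts divided by 232.
Repeatedly combine the two least-probable nodes; the expected code length is the sum of the merged weights.
merge 7/232 + 13/116 → 33/232
merge 27/232 + 1/8 → 7/29
merge 33/232 + 37/232 → 35/116
merge 23/116 + 7/29 → 51/116
merge 15/58 + 35/116 → 65/116
merge 51/116 + 65/116 → 1
L = 33/232 + 7/29 + 35/116 + 51/116 + 65/116 + 1 = 623/232 ≈ 2.685 bits/symbol.

2.685 bits/symbol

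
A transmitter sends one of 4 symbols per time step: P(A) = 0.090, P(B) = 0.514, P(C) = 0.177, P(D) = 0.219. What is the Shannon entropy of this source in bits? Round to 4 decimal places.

H = −Σ pᵢ log₂ pᵢ.
−0.090·log₂(0.090) = 0.3127
−0.514·log₂(0.514) = 0.4935
−0.177·log₂(0.177) = 0.4422
−0.219·log₂(0.219) = 0.4798
Sum ≈ 1.7282 → 1.7282 bits.

1.7282 bits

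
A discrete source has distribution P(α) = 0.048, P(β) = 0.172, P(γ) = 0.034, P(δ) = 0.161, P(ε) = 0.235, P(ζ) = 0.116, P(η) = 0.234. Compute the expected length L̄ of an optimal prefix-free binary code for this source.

Repeatedly combine the two least-probable nodes; the expected code length is the sum of the merged weights.
merge 17/500 + 6/125 → 41/500
merge 41/500 + 29/250 → 99/500
merge 161/1000 + 43/250 → 333/1000
merge 99/500 + 117/500 → 54/125
merge 47/200 + 333/1000 → 71/125
merge 54/125 + 71/125 → 1
L = 41/500 + 99/500 + 333/1000 + 54/125 + 71/125 + 1 = 2613/1000 = 2.613 bits/symbol.

2.613 bits/symbol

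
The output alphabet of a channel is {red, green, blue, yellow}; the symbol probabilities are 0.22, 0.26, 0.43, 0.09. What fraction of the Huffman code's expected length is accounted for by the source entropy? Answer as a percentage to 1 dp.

96.9%

Entropy H = −Σ p log₂ p ≈ 1.8221 bits.
Huffman merges: 9/100+11/50→31/100; 13/50+31/100→57/100; 43/100+57/100→1. L = 47/25 ≈ 1.8800.
Efficiency = H/L = 1.8221/1.8800 = 96.9%.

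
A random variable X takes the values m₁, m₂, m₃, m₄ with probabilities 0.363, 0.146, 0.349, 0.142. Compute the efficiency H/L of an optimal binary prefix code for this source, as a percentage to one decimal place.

96.9%

Entropy H = −Σ p log₂ p ≈ 1.8659 bits.
Huffman merges: 71/500+73/500→36/125; 36/125+349/1000→637/1000; 363/1000+637/1000→1. L = 77/40 ≈ 1.9250.
Efficiency = H/L = 1.8659/1.9250 = 96.9%.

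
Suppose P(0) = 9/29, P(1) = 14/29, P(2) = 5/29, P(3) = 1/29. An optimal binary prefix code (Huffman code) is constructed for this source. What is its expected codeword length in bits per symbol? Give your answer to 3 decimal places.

Repeatedly combine the two least-probable nodes; the expected code length is the sum of the merged weights.
merge 1/29 + 5/29 → 6/29
merge 6/29 + 9/29 → 15/29
merge 14/29 + 15/29 → 1
L = 6/29 + 15/29 + 1 = 50/29 ≈ 1.724 bits/symbol.

1.724 bits/symbol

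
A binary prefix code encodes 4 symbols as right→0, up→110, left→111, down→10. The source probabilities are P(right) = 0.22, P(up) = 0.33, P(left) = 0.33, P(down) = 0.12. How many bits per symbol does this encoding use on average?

L̄ = Σ pᵢ·ℓᵢ = 0.22·1 + 0.33·3 + 0.33·3 + 0.12·2 = 2.44 bits/symbol.

2.44 bits/symbol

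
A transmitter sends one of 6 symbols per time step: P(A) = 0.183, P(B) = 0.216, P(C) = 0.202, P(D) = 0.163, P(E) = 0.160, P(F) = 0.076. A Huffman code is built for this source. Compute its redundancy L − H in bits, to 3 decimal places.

0.058 bits

Entropy H = −Σ p log₂ p ≈ 2.5242 bits.
Huffman merges: 19/250+4/25→59/250; 163/1000+183/1000→173/500; 101/500+27/125→209/500; 59/250+173/500→291/500; 209/500+291/500→1. L = 1291/500 ≈ 2.5820.
L − H = 2.5820 − 2.5242 = 0.058 bits.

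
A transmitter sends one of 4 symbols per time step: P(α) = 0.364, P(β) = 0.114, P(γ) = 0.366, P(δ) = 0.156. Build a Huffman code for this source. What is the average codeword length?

Repeatedly combine the two least-probable nodes; the expected code length is the sum of the merged weights.
merge 57/500 + 39/250 → 27/100
merge 27/100 + 91/250 → 317/500
merge 183/500 + 317/500 → 1
L = 27/100 + 317/500 + 1 = 238/125 = 1.904 bits/symbol.

1.904 bits/symbol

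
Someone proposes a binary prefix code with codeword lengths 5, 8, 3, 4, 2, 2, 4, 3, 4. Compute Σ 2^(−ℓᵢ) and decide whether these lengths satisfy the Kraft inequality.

With common denominator 2^8 = 256: Σ 2^(−ℓᵢ) = 8/256 + 1/256 + 32/256 + 16/256 + 64/256 + 64/256 + 16/256 + 32/256 + 16/256 = 249/256 = 0.97265625.
Kraft's inequality requires Σ ≤ 1; here Σ = 0.97265625 ≤ 1, so such a prefix code exists.

0.97265625; yes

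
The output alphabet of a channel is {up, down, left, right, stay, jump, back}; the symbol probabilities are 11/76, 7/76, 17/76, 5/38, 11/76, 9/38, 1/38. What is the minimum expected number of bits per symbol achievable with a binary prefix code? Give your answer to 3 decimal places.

2.658 bits/symbol

Repeatedly combine the two least-probable nodes; the expected code length is the sum of the merged weights.
merge 1/38 + 7/76 → 9/76
merge 9/76 + 5/38 → 1/4
merge 11/76 + 11/76 → 11/38
merge 17/76 + 9/38 → 35/76
merge 1/4 + 11/38 → 41/76
merge 35/76 + 41/76 → 1
L = 9/76 + 1/4 + 11/38 + 35/76 + 41/76 + 1 = 101/38 ≈ 2.658 bits/symbol.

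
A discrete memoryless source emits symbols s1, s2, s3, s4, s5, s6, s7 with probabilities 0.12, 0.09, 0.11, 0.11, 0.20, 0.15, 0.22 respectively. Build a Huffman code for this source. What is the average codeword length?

2.78 bits/symbol

Repeatedly combine the two least-probable nodes; the expected code length is the sum of the merged weights.
merge 9/100 + 11/100 → 1/5
merge 11/100 + 3/25 → 23/100
merge 3/20 + 1/5 → 7/20
merge 1/5 + 11/50 → 21/50
merge 23/100 + 7/20 → 29/50
merge 21/50 + 29/50 → 1
L = 1/5 + 23/100 + 7/20 + 21/50 + 29/50 + 1 = 139/50 = 2.78 bits/symbol.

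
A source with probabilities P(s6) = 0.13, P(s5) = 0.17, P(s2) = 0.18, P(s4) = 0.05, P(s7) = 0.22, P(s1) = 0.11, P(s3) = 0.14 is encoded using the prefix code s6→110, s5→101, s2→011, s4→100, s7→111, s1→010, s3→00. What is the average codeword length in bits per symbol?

2.86 bits/symbol

L̄ = Σ pᵢ·ℓᵢ = 0.13·3 + 0.17·3 + 0.18·3 + 0.05·3 + 0.22·3 + 0.11·3 + 0.14·2 = 2.86 bits/symbol.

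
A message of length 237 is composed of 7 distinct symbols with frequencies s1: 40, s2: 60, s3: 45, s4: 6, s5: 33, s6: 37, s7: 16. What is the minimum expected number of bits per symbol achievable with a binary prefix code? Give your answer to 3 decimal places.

Probabilities are the counts divided by 237.
Repeatedly combine the two least-probable nodes; the expected code length is the sum of the merged weights.
merge 2/79 + 16/237 → 22/237
merge 22/237 + 11/79 → 55/237
merge 37/237 + 40/237 → 77/237
merge 15/79 + 55/237 → 100/237
merge 20/79 + 77/237 → 137/237
merge 100/237 + 137/237 → 1
L = 22/237 + 55/237 + 77/237 + 100/237 + 137/237 + 1 = 628/237 ≈ 2.650 bits/symbol.

2.650 bits/symbol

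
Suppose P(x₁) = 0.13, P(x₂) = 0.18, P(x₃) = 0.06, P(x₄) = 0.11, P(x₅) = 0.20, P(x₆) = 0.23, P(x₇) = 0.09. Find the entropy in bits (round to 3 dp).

2.686 bits

H = −Σ pᵢ log₂ pᵢ.
−0.13·log₂(0.13) = 0.3826
−0.18·log₂(0.18) = 0.4453
−0.06·log₂(0.06) = 0.2435
−0.11·log₂(0.11) = 0.3503
−0.20·log₂(0.20) = 0.4644
−0.23·log₂(0.23) = 0.4877
−0.09·log₂(0.09) = 0.3127
Sum ≈ 2.6865 → 2.686 bits.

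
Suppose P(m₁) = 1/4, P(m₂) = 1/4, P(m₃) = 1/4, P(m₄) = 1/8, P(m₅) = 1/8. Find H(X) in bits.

Each probability is a power of 1/2, so log₂(1/p) is an integer.
H = Σ p·log₂(1/p) = 1/4·2 + 1/4·2 + 1/4·2 + 1/8·3 + 1/8·3 = 2.25 bits.

2.25 bits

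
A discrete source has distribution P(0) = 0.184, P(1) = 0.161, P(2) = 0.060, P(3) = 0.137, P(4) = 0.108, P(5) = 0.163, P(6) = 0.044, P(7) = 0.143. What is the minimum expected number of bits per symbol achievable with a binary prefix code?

2.92 bits/symbol

Repeatedly combine the two least-probable nodes; the expected code length is the sum of the merged weights.
merge 11/250 + 3/50 → 13/125
merge 13/125 + 27/250 → 53/250
merge 137/1000 + 143/1000 → 7/25
merge 161/1000 + 163/1000 → 81/250
merge 23/125 + 53/250 → 99/250
merge 7/25 + 81/250 → 151/250
merge 99/250 + 151/250 → 1
L = 13/125 + 53/250 + 7/25 + 81/250 + 99/250 + 151/250 + 1 = 73/25 = 2.92 bits/symbol.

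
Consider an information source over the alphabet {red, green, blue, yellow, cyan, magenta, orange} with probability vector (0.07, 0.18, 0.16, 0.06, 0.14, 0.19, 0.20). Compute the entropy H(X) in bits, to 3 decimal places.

H = −Σ pᵢ log₂ pᵢ.
−0.07·log₂(0.07) = 0.2686
−0.18·log₂(0.18) = 0.4453
−0.16·log₂(0.16) = 0.4230
−0.06·log₂(0.06) = 0.2435
−0.14·log₂(0.14) = 0.3971
−0.19·log₂(0.19) = 0.4552
−0.20·log₂(0.20) = 0.4644
Sum ≈ 2.6971 → 2.697 bits.

2.697 bits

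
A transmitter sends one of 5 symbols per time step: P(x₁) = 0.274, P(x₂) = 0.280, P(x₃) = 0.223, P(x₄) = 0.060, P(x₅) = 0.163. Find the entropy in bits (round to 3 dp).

2.179 bits

H = −Σ pᵢ log₂ pᵢ.
−0.274·log₂(0.274) = 0.5118
−0.280·log₂(0.280) = 0.5142
−0.223·log₂(0.223) = 0.4828
−0.060·log₂(0.060) = 0.2435
−0.163·log₂(0.163) = 0.4266
Sum ≈ 2.1789 → 2.179 bits.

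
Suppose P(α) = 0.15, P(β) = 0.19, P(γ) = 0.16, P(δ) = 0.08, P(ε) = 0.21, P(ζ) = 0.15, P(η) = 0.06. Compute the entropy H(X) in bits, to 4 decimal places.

2.7072 bits

H = −Σ pᵢ log₂ pᵢ.
−0.15·log₂(0.15) = 0.4105
−0.19·log₂(0.19) = 0.4552
−0.16·log₂(0.16) = 0.4230
−0.08·log₂(0.08) = 0.2915
−0.21·log₂(0.21) = 0.4728
−0.15·log₂(0.15) = 0.4105
−0.06·log₂(0.06) = 0.2435
Sum ≈ 2.7072 → 2.7072 bits.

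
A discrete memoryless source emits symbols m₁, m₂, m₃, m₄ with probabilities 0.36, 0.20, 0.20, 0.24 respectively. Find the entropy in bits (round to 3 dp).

H = −Σ pᵢ log₂ pᵢ.
−0.36·log₂(0.36) = 0.5306
−0.20·log₂(0.20) = 0.4644
−0.20·log₂(0.20) = 0.4644
−0.24·log₂(0.24) = 0.4941
Sum ≈ 1.9535 → 1.954 bits.

1.954 bits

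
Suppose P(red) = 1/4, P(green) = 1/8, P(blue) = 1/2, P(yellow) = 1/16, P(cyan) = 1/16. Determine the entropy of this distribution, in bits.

Each probability is a power of 1/2, so log₂(1/p) is an integer.
H = Σ p·log₂(1/p) = 1/4·2 + 1/8·3 + 1/2·1 + 1/16·4 + 1/16·4 = 1.875 bits.

1.875 bits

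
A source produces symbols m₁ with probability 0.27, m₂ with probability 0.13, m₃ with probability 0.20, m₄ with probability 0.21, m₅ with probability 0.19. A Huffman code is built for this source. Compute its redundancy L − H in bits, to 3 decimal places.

0.035 bits

Entropy H = −Σ p log₂ p ≈ 2.2851 bits.
Huffman merges: 13/100+19/100→8/25; 1/5+21/100→41/100; 27/100+8/25→59/100; 41/100+59/100→1. L = 58/25 ≈ 2.3200.
L − H = 2.3200 − 2.2851 = 0.035 bits.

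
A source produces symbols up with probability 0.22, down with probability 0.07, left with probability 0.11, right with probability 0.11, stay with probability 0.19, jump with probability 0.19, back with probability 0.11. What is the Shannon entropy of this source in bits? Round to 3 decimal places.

H = −Σ pᵢ log₂ pᵢ.
−0.22·log₂(0.22) = 0.4806
−0.07·log₂(0.07) = 0.2686
−0.11·log₂(0.11) = 0.3503
−0.11·log₂(0.11) = 0.3503
−0.19·log₂(0.19) = 0.4552
−0.19·log₂(0.19) = 0.4552
−0.11·log₂(0.11) = 0.3503
Sum ≈ 2.7104 → 2.710 bits.

2.710 bits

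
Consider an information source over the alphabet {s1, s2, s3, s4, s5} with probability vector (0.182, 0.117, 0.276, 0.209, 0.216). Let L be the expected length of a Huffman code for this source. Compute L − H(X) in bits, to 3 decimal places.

Entropy H = −Σ p log₂ p ≈ 2.2717 bits.
Huffman merges: 117/1000+91/500→299/1000; 209/1000+27/125→17/40; 69/250+299/1000→23/40; 17/40+23/40→1. L = 2299/1000 ≈ 2.2990.
L − H = 2.2990 − 2.2717 = 0.027 bits.

0.027 bits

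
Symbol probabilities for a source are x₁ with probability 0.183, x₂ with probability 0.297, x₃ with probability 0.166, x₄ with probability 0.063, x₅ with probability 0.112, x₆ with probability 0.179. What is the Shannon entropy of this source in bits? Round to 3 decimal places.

H = −Σ pᵢ log₂ pᵢ.
−0.183·log₂(0.183) = 0.4484
−0.297·log₂(0.297) = 0.5202
−0.166·log₂(0.166) = 0.4301
−0.063·log₂(0.063) = 0.2513
−0.112·log₂(0.112) = 0.3537
−0.179·log₂(0.179) = 0.4443
Sum ≈ 2.4479 → 2.448 bits.

2.448 bits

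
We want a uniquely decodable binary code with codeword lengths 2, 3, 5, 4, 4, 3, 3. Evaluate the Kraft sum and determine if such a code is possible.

With common denominator 2^5 = 32: Σ 2^(−ℓᵢ) = 8/32 + 4/32 + 1/32 + 2/32 + 2/32 + 4/32 + 4/32 = 25/32 = 0.78125.
Kraft's inequality requires Σ ≤ 1; here Σ = 0.78125 ≤ 1, so such a prefix code exists.

0.78125; yes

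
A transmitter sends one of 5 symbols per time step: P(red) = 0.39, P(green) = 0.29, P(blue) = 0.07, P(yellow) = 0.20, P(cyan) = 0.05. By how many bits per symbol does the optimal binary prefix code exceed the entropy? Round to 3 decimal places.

0.053 bits

Entropy H = −Σ p log₂ p ≈ 1.9967 bits.
Huffman merges: 1/20+7/100→3/25; 3/25+1/5→8/25; 29/100+8/25→61/100; 39/100+61/100→1. L = 41/20 ≈ 2.0500.
L − H = 2.0500 − 1.9967 = 0.053 bits.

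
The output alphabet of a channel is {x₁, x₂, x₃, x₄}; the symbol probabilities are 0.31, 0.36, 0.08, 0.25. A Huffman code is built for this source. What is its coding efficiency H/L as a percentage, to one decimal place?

Entropy H = −Σ p log₂ p ≈ 1.8459 bits.
Huffman merges: 2/25+1/4→33/100; 31/100+33/100→16/25; 9/25+16/25→1. L = 197/100 ≈ 1.9700.
Efficiency = H/L = 1.8459/1.9700 = 93.7%.

93.7%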